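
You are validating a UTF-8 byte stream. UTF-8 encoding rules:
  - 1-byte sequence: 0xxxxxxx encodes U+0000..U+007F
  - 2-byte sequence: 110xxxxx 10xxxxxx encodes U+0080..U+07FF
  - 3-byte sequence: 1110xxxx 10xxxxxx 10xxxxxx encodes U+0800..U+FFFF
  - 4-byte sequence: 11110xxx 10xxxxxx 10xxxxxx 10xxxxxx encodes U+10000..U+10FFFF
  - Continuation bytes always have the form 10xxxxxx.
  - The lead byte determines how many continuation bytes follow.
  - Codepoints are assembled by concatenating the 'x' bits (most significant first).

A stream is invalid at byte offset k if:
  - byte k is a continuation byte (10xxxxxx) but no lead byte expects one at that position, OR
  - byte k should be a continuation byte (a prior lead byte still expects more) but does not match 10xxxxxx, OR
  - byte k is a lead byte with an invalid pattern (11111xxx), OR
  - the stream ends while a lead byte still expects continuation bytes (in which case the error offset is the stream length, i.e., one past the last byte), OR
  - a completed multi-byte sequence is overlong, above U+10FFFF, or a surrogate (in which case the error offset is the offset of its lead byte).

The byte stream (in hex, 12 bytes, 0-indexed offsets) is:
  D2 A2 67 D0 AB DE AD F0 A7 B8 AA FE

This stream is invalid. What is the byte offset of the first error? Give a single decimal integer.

Byte[0]=D2: 2-byte lead, need 1 cont bytes. acc=0x12
Byte[1]=A2: continuation. acc=(acc<<6)|0x22=0x4A2
Completed: cp=U+04A2 (starts at byte 0)
Byte[2]=67: 1-byte ASCII. cp=U+0067
Byte[3]=D0: 2-byte lead, need 1 cont bytes. acc=0x10
Byte[4]=AB: continuation. acc=(acc<<6)|0x2B=0x42B
Completed: cp=U+042B (starts at byte 3)
Byte[5]=DE: 2-byte lead, need 1 cont bytes. acc=0x1E
Byte[6]=AD: continuation. acc=(acc<<6)|0x2D=0x7AD
Completed: cp=U+07AD (starts at byte 5)
Byte[7]=F0: 4-byte lead, need 3 cont bytes. acc=0x0
Byte[8]=A7: continuation. acc=(acc<<6)|0x27=0x27
Byte[9]=B8: continuation. acc=(acc<<6)|0x38=0x9F8
Byte[10]=AA: continuation. acc=(acc<<6)|0x2A=0x27E2A
Completed: cp=U+27E2A (starts at byte 7)
Byte[11]=FE: INVALID lead byte (not 0xxx/110x/1110/11110)

Answer: 11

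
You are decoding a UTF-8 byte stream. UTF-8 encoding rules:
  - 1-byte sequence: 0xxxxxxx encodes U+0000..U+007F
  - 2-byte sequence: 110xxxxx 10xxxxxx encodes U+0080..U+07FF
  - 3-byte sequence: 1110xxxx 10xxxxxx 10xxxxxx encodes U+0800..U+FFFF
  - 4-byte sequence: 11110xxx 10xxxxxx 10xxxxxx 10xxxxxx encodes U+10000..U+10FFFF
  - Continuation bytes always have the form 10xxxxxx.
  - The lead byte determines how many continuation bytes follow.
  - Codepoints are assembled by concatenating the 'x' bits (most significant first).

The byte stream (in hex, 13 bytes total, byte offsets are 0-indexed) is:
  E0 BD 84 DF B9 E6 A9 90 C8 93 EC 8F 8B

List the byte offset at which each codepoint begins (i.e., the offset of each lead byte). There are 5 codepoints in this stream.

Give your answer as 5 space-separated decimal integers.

Answer: 0 3 5 8 10

Derivation:
Byte[0]=E0: 3-byte lead, need 2 cont bytes. acc=0x0
Byte[1]=BD: continuation. acc=(acc<<6)|0x3D=0x3D
Byte[2]=84: continuation. acc=(acc<<6)|0x04=0xF44
Completed: cp=U+0F44 (starts at byte 0)
Byte[3]=DF: 2-byte lead, need 1 cont bytes. acc=0x1F
Byte[4]=B9: continuation. acc=(acc<<6)|0x39=0x7F9
Completed: cp=U+07F9 (starts at byte 3)
Byte[5]=E6: 3-byte lead, need 2 cont bytes. acc=0x6
Byte[6]=A9: continuation. acc=(acc<<6)|0x29=0x1A9
Byte[7]=90: continuation. acc=(acc<<6)|0x10=0x6A50
Completed: cp=U+6A50 (starts at byte 5)
Byte[8]=C8: 2-byte lead, need 1 cont bytes. acc=0x8
Byte[9]=93: continuation. acc=(acc<<6)|0x13=0x213
Completed: cp=U+0213 (starts at byte 8)
Byte[10]=EC: 3-byte lead, need 2 cont bytes. acc=0xC
Byte[11]=8F: continuation. acc=(acc<<6)|0x0F=0x30F
Byte[12]=8B: continuation. acc=(acc<<6)|0x0B=0xC3CB
Completed: cp=U+C3CB (starts at byte 10)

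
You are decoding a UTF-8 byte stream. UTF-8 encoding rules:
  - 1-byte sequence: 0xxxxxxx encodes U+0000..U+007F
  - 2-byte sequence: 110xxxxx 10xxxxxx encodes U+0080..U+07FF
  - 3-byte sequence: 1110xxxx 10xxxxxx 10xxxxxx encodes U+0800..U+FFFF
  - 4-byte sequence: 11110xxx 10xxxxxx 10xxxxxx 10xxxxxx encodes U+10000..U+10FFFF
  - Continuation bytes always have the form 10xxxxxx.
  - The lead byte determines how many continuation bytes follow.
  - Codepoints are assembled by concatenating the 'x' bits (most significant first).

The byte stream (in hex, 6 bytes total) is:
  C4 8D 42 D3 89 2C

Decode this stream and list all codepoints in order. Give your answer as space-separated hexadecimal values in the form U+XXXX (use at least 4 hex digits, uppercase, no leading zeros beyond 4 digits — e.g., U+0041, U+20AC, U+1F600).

Byte[0]=C4: 2-byte lead, need 1 cont bytes. acc=0x4
Byte[1]=8D: continuation. acc=(acc<<6)|0x0D=0x10D
Completed: cp=U+010D (starts at byte 0)
Byte[2]=42: 1-byte ASCII. cp=U+0042
Byte[3]=D3: 2-byte lead, need 1 cont bytes. acc=0x13
Byte[4]=89: continuation. acc=(acc<<6)|0x09=0x4C9
Completed: cp=U+04C9 (starts at byte 3)
Byte[5]=2C: 1-byte ASCII. cp=U+002C

Answer: U+010D U+0042 U+04C9 U+002C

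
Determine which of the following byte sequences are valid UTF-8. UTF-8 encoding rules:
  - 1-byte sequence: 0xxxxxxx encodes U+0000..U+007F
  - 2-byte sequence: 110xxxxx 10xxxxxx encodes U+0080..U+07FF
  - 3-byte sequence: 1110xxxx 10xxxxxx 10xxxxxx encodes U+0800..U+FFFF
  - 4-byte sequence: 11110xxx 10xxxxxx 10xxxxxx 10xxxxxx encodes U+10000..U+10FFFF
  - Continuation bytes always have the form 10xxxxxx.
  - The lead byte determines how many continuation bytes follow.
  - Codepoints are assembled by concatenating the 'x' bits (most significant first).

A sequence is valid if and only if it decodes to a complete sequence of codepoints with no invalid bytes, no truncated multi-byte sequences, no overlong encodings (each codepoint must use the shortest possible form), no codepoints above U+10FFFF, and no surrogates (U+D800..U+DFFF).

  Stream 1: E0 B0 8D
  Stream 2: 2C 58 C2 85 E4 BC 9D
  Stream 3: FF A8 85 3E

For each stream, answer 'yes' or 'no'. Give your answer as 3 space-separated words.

Stream 1: decodes cleanly. VALID
Stream 2: decodes cleanly. VALID
Stream 3: error at byte offset 0. INVALID

Answer: yes yes no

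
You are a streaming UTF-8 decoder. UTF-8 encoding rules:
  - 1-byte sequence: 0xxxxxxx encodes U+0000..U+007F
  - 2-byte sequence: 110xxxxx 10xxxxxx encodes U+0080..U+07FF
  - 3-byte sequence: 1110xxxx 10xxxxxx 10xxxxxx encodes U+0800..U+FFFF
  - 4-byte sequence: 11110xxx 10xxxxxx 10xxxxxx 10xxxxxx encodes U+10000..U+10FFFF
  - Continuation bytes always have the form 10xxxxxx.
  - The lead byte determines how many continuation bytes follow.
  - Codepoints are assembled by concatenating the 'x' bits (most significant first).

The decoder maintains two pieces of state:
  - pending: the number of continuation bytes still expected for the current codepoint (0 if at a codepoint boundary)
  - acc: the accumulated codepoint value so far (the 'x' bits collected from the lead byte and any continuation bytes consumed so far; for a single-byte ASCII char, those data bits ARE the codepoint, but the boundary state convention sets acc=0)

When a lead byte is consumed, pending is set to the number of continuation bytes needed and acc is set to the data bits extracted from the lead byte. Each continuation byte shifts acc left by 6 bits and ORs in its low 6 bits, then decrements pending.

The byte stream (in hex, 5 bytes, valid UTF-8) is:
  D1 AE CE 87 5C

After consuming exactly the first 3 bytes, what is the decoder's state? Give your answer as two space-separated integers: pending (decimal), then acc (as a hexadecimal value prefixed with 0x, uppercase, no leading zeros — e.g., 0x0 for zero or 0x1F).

Byte[0]=D1: 2-byte lead. pending=1, acc=0x11
Byte[1]=AE: continuation. acc=(acc<<6)|0x2E=0x46E, pending=0
Byte[2]=CE: 2-byte lead. pending=1, acc=0xE

Answer: 1 0xE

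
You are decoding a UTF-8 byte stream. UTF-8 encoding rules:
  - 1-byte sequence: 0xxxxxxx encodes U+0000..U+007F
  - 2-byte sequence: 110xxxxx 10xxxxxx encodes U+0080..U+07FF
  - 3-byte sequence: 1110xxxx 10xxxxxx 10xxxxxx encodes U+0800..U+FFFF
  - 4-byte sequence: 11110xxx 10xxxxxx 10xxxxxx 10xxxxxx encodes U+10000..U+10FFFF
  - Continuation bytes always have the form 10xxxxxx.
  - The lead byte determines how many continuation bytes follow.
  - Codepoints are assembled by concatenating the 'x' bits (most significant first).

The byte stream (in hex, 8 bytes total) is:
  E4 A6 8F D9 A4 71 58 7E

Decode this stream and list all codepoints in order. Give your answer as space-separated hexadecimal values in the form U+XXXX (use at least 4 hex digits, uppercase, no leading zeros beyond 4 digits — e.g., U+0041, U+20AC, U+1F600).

Answer: U+498F U+0664 U+0071 U+0058 U+007E

Derivation:
Byte[0]=E4: 3-byte lead, need 2 cont bytes. acc=0x4
Byte[1]=A6: continuation. acc=(acc<<6)|0x26=0x126
Byte[2]=8F: continuation. acc=(acc<<6)|0x0F=0x498F
Completed: cp=U+498F (starts at byte 0)
Byte[3]=D9: 2-byte lead, need 1 cont bytes. acc=0x19
Byte[4]=A4: continuation. acc=(acc<<6)|0x24=0x664
Completed: cp=U+0664 (starts at byte 3)
Byte[5]=71: 1-byte ASCII. cp=U+0071
Byte[6]=58: 1-byte ASCII. cp=U+0058
Byte[7]=7E: 1-byte ASCII. cp=U+007E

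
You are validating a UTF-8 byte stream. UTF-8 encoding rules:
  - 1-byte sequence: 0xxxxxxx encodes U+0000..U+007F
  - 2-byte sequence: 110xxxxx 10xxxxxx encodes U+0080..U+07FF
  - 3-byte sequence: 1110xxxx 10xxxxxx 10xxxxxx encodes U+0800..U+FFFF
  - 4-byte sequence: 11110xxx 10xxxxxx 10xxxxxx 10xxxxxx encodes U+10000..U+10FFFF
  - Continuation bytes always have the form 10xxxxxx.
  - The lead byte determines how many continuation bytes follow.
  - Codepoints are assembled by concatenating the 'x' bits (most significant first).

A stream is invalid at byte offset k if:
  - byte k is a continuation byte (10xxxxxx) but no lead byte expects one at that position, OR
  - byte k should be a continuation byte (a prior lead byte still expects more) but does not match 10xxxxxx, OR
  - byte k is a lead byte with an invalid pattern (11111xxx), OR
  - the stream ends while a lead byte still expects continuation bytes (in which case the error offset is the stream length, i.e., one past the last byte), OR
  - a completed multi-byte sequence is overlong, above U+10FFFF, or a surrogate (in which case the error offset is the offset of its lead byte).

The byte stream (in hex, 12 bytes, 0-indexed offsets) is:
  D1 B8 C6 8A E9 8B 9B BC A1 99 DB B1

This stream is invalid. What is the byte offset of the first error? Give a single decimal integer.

Byte[0]=D1: 2-byte lead, need 1 cont bytes. acc=0x11
Byte[1]=B8: continuation. acc=(acc<<6)|0x38=0x478
Completed: cp=U+0478 (starts at byte 0)
Byte[2]=C6: 2-byte lead, need 1 cont bytes. acc=0x6
Byte[3]=8A: continuation. acc=(acc<<6)|0x0A=0x18A
Completed: cp=U+018A (starts at byte 2)
Byte[4]=E9: 3-byte lead, need 2 cont bytes. acc=0x9
Byte[5]=8B: continuation. acc=(acc<<6)|0x0B=0x24B
Byte[6]=9B: continuation. acc=(acc<<6)|0x1B=0x92DB
Completed: cp=U+92DB (starts at byte 4)
Byte[7]=BC: INVALID lead byte (not 0xxx/110x/1110/11110)

Answer: 7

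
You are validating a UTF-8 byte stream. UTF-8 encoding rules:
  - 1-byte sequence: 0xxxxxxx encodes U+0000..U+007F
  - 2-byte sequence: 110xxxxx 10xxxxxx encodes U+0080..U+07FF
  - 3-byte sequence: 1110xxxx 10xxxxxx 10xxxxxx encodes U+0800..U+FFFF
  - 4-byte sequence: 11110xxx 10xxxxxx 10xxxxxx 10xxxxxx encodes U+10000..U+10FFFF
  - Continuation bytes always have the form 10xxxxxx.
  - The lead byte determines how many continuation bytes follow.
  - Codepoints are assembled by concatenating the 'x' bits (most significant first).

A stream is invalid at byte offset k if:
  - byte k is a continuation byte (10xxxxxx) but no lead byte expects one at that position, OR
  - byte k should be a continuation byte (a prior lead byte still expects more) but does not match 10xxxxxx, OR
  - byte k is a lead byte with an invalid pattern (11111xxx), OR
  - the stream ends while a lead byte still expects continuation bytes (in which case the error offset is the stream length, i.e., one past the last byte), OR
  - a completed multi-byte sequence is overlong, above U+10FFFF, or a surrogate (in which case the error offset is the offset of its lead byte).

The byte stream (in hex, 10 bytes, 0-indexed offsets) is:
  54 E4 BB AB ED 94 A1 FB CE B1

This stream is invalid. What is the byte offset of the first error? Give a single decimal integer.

Byte[0]=54: 1-byte ASCII. cp=U+0054
Byte[1]=E4: 3-byte lead, need 2 cont bytes. acc=0x4
Byte[2]=BB: continuation. acc=(acc<<6)|0x3B=0x13B
Byte[3]=AB: continuation. acc=(acc<<6)|0x2B=0x4EEB
Completed: cp=U+4EEB (starts at byte 1)
Byte[4]=ED: 3-byte lead, need 2 cont bytes. acc=0xD
Byte[5]=94: continuation. acc=(acc<<6)|0x14=0x354
Byte[6]=A1: continuation. acc=(acc<<6)|0x21=0xD521
Completed: cp=U+D521 (starts at byte 4)
Byte[7]=FB: INVALID lead byte (not 0xxx/110x/1110/11110)

Answer: 7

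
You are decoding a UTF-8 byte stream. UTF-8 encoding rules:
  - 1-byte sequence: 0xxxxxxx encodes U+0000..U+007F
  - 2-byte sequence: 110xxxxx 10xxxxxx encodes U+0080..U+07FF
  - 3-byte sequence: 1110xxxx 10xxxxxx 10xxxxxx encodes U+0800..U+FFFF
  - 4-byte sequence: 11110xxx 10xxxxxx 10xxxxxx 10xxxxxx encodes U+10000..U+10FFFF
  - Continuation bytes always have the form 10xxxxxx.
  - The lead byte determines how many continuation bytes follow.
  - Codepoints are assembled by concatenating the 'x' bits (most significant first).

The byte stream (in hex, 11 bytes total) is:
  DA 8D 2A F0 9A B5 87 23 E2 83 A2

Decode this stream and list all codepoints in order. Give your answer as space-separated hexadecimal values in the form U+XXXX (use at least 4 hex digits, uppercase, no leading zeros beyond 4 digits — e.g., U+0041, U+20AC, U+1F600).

Byte[0]=DA: 2-byte lead, need 1 cont bytes. acc=0x1A
Byte[1]=8D: continuation. acc=(acc<<6)|0x0D=0x68D
Completed: cp=U+068D (starts at byte 0)
Byte[2]=2A: 1-byte ASCII. cp=U+002A
Byte[3]=F0: 4-byte lead, need 3 cont bytes. acc=0x0
Byte[4]=9A: continuation. acc=(acc<<6)|0x1A=0x1A
Byte[5]=B5: continuation. acc=(acc<<6)|0x35=0x6B5
Byte[6]=87: continuation. acc=(acc<<6)|0x07=0x1AD47
Completed: cp=U+1AD47 (starts at byte 3)
Byte[7]=23: 1-byte ASCII. cp=U+0023
Byte[8]=E2: 3-byte lead, need 2 cont bytes. acc=0x2
Byte[9]=83: continuation. acc=(acc<<6)|0x03=0x83
Byte[10]=A2: continuation. acc=(acc<<6)|0x22=0x20E2
Completed: cp=U+20E2 (starts at byte 8)

Answer: U+068D U+002A U+1AD47 U+0023 U+20E2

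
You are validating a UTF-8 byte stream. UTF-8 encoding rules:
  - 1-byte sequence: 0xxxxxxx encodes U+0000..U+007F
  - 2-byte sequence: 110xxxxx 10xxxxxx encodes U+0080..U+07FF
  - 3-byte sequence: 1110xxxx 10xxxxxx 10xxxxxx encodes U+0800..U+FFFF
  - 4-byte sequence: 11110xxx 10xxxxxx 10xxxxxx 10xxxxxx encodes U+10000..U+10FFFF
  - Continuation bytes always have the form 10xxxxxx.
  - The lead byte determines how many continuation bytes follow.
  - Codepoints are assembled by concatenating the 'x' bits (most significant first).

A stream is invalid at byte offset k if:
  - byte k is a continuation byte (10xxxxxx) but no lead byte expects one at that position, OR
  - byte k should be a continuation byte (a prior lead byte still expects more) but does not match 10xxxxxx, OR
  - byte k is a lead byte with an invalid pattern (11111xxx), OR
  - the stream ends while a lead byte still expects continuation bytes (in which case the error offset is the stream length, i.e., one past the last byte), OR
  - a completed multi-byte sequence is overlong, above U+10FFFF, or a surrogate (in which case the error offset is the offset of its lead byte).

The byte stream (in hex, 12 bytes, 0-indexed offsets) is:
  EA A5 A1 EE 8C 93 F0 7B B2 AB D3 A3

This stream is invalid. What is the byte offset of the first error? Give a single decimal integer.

Byte[0]=EA: 3-byte lead, need 2 cont bytes. acc=0xA
Byte[1]=A5: continuation. acc=(acc<<6)|0x25=0x2A5
Byte[2]=A1: continuation. acc=(acc<<6)|0x21=0xA961
Completed: cp=U+A961 (starts at byte 0)
Byte[3]=EE: 3-byte lead, need 2 cont bytes. acc=0xE
Byte[4]=8C: continuation. acc=(acc<<6)|0x0C=0x38C
Byte[5]=93: continuation. acc=(acc<<6)|0x13=0xE313
Completed: cp=U+E313 (starts at byte 3)
Byte[6]=F0: 4-byte lead, need 3 cont bytes. acc=0x0
Byte[7]=7B: expected 10xxxxxx continuation. INVALID

Answer: 7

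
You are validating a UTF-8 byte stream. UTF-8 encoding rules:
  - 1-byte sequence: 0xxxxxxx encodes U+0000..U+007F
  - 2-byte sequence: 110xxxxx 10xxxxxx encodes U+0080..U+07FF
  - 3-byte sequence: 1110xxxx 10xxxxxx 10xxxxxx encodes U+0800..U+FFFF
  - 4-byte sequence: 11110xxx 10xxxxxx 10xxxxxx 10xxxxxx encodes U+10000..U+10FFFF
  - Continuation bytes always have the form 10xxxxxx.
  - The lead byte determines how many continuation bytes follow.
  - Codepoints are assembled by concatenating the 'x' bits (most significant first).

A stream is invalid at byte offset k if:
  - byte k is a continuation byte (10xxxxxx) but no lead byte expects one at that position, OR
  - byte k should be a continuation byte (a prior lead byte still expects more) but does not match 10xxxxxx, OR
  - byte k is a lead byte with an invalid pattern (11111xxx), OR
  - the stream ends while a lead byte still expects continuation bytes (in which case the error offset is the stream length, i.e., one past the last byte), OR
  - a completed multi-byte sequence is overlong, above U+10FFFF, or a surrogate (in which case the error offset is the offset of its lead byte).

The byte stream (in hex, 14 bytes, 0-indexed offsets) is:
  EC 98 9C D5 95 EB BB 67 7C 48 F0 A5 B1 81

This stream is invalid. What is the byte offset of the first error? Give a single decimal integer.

Answer: 7

Derivation:
Byte[0]=EC: 3-byte lead, need 2 cont bytes. acc=0xC
Byte[1]=98: continuation. acc=(acc<<6)|0x18=0x318
Byte[2]=9C: continuation. acc=(acc<<6)|0x1C=0xC61C
Completed: cp=U+C61C (starts at byte 0)
Byte[3]=D5: 2-byte lead, need 1 cont bytes. acc=0x15
Byte[4]=95: continuation. acc=(acc<<6)|0x15=0x555
Completed: cp=U+0555 (starts at byte 3)
Byte[5]=EB: 3-byte lead, need 2 cont bytes. acc=0xB
Byte[6]=BB: continuation. acc=(acc<<6)|0x3B=0x2FB
Byte[7]=67: expected 10xxxxxx continuation. INVALID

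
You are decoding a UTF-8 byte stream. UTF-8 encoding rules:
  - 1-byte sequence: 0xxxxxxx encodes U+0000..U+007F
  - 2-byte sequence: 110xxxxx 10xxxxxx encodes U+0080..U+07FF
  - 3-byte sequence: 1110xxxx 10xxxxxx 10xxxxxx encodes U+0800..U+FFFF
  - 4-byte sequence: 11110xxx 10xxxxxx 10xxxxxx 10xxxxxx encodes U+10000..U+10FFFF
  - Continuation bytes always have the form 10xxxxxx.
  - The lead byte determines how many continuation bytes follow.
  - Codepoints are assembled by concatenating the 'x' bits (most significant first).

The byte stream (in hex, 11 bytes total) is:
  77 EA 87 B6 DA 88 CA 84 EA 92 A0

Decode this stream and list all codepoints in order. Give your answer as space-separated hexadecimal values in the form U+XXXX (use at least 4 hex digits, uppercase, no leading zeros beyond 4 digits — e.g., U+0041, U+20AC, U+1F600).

Answer: U+0077 U+A1F6 U+0688 U+0284 U+A4A0

Derivation:
Byte[0]=77: 1-byte ASCII. cp=U+0077
Byte[1]=EA: 3-byte lead, need 2 cont bytes. acc=0xA
Byte[2]=87: continuation. acc=(acc<<6)|0x07=0x287
Byte[3]=B6: continuation. acc=(acc<<6)|0x36=0xA1F6
Completed: cp=U+A1F6 (starts at byte 1)
Byte[4]=DA: 2-byte lead, need 1 cont bytes. acc=0x1A
Byte[5]=88: continuation. acc=(acc<<6)|0x08=0x688
Completed: cp=U+0688 (starts at byte 4)
Byte[6]=CA: 2-byte lead, need 1 cont bytes. acc=0xA
Byte[7]=84: continuation. acc=(acc<<6)|0x04=0x284
Completed: cp=U+0284 (starts at byte 6)
Byte[8]=EA: 3-byte lead, need 2 cont bytes. acc=0xA
Byte[9]=92: continuation. acc=(acc<<6)|0x12=0x292
Byte[10]=A0: continuation. acc=(acc<<6)|0x20=0xA4A0
Completed: cp=U+A4A0 (starts at byte 8)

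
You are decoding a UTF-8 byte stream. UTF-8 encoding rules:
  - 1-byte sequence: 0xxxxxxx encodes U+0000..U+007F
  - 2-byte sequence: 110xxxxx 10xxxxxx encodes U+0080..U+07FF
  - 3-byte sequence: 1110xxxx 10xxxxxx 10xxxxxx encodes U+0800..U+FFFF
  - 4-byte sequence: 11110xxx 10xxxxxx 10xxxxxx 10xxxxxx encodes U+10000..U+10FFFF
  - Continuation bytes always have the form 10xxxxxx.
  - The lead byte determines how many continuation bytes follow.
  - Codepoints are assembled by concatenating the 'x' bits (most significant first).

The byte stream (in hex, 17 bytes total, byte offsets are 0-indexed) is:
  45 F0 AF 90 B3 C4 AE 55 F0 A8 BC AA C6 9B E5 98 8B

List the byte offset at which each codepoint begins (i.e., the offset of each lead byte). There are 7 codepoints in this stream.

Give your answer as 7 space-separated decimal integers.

Byte[0]=45: 1-byte ASCII. cp=U+0045
Byte[1]=F0: 4-byte lead, need 3 cont bytes. acc=0x0
Byte[2]=AF: continuation. acc=(acc<<6)|0x2F=0x2F
Byte[3]=90: continuation. acc=(acc<<6)|0x10=0xBD0
Byte[4]=B3: continuation. acc=(acc<<6)|0x33=0x2F433
Completed: cp=U+2F433 (starts at byte 1)
Byte[5]=C4: 2-byte lead, need 1 cont bytes. acc=0x4
Byte[6]=AE: continuation. acc=(acc<<6)|0x2E=0x12E
Completed: cp=U+012E (starts at byte 5)
Byte[7]=55: 1-byte ASCII. cp=U+0055
Byte[8]=F0: 4-byte lead, need 3 cont bytes. acc=0x0
Byte[9]=A8: continuation. acc=(acc<<6)|0x28=0x28
Byte[10]=BC: continuation. acc=(acc<<6)|0x3C=0xA3C
Byte[11]=AA: continuation. acc=(acc<<6)|0x2A=0x28F2A
Completed: cp=U+28F2A (starts at byte 8)
Byte[12]=C6: 2-byte lead, need 1 cont bytes. acc=0x6
Byte[13]=9B: continuation. acc=(acc<<6)|0x1B=0x19B
Completed: cp=U+019B (starts at byte 12)
Byte[14]=E5: 3-byte lead, need 2 cont bytes. acc=0x5
Byte[15]=98: continuation. acc=(acc<<6)|0x18=0x158
Byte[16]=8B: continuation. acc=(acc<<6)|0x0B=0x560B
Completed: cp=U+560B (starts at byte 14)

Answer: 0 1 5 7 8 12 14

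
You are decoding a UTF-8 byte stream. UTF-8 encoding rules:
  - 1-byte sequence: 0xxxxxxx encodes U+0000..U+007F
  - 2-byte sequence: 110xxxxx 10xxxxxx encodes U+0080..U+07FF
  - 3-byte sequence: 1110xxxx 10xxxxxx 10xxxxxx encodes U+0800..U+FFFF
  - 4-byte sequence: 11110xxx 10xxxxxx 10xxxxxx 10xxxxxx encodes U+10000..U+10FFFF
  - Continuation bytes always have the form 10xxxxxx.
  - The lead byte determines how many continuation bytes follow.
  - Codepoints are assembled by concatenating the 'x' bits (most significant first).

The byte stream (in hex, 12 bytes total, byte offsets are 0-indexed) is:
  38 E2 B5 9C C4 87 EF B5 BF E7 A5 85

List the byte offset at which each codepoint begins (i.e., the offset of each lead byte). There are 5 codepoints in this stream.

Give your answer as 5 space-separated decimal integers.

Answer: 0 1 4 6 9

Derivation:
Byte[0]=38: 1-byte ASCII. cp=U+0038
Byte[1]=E2: 3-byte lead, need 2 cont bytes. acc=0x2
Byte[2]=B5: continuation. acc=(acc<<6)|0x35=0xB5
Byte[3]=9C: continuation. acc=(acc<<6)|0x1C=0x2D5C
Completed: cp=U+2D5C (starts at byte 1)
Byte[4]=C4: 2-byte lead, need 1 cont bytes. acc=0x4
Byte[5]=87: continuation. acc=(acc<<6)|0x07=0x107
Completed: cp=U+0107 (starts at byte 4)
Byte[6]=EF: 3-byte lead, need 2 cont bytes. acc=0xF
Byte[7]=B5: continuation. acc=(acc<<6)|0x35=0x3F5
Byte[8]=BF: continuation. acc=(acc<<6)|0x3F=0xFD7F
Completed: cp=U+FD7F (starts at byte 6)
Byte[9]=E7: 3-byte lead, need 2 cont bytes. acc=0x7
Byte[10]=A5: continuation. acc=(acc<<6)|0x25=0x1E5
Byte[11]=85: continuation. acc=(acc<<6)|0x05=0x7945
Completed: cp=U+7945 (starts at byte 9)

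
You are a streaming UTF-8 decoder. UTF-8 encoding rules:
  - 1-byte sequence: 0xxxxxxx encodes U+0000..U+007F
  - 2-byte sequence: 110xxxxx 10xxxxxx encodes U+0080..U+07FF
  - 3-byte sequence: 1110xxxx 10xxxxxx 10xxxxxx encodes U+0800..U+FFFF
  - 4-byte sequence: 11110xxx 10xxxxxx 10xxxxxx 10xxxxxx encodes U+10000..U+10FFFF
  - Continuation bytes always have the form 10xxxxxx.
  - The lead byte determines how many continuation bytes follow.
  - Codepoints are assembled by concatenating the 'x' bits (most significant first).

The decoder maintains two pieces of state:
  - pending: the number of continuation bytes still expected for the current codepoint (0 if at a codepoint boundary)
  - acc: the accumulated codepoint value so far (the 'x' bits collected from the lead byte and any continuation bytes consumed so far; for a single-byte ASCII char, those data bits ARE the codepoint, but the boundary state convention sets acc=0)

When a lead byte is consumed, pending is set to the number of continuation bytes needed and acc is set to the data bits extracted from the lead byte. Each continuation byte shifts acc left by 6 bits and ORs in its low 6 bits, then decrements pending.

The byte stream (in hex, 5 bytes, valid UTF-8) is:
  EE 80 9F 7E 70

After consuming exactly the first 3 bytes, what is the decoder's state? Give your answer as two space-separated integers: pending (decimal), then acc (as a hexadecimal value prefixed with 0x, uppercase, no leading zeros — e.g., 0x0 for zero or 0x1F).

Answer: 0 0xE01F

Derivation:
Byte[0]=EE: 3-byte lead. pending=2, acc=0xE
Byte[1]=80: continuation. acc=(acc<<6)|0x00=0x380, pending=1
Byte[2]=9F: continuation. acc=(acc<<6)|0x1F=0xE01F, pending=0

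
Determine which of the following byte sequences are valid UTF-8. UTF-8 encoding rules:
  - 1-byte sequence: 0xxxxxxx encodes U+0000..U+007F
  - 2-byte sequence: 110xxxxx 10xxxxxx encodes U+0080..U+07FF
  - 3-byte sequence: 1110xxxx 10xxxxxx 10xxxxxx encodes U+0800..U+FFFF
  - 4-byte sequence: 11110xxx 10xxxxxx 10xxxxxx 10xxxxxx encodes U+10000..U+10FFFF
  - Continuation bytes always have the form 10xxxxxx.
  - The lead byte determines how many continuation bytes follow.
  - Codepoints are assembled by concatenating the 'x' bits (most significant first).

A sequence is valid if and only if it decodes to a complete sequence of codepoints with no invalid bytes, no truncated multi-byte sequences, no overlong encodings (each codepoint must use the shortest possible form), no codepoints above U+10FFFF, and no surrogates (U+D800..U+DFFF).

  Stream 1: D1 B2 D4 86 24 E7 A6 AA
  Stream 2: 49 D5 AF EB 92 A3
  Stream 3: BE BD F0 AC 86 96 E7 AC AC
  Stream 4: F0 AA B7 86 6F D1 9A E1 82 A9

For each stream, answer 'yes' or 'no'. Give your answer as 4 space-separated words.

Answer: yes yes no yes

Derivation:
Stream 1: decodes cleanly. VALID
Stream 2: decodes cleanly. VALID
Stream 3: error at byte offset 0. INVALID
Stream 4: decodes cleanly. VALID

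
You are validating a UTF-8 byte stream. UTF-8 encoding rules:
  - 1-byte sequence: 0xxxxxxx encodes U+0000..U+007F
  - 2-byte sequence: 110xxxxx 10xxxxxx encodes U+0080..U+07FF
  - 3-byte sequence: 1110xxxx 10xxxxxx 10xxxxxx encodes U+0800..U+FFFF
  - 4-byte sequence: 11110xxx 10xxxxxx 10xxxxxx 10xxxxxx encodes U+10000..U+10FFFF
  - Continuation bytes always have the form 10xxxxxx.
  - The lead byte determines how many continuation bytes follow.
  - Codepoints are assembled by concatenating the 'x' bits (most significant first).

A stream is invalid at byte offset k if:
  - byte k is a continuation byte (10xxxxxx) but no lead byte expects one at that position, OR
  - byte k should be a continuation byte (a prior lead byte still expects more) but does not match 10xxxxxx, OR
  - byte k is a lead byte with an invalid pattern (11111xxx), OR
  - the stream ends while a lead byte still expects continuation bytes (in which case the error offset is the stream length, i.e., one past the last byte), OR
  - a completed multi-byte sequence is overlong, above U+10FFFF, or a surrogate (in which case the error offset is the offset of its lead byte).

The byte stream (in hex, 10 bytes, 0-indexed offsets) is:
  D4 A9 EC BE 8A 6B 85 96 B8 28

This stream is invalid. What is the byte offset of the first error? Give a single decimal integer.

Byte[0]=D4: 2-byte lead, need 1 cont bytes. acc=0x14
Byte[1]=A9: continuation. acc=(acc<<6)|0x29=0x529
Completed: cp=U+0529 (starts at byte 0)
Byte[2]=EC: 3-byte lead, need 2 cont bytes. acc=0xC
Byte[3]=BE: continuation. acc=(acc<<6)|0x3E=0x33E
Byte[4]=8A: continuation. acc=(acc<<6)|0x0A=0xCF8A
Completed: cp=U+CF8A (starts at byte 2)
Byte[5]=6B: 1-byte ASCII. cp=U+006B
Byte[6]=85: INVALID lead byte (not 0xxx/110x/1110/11110)

Answer: 6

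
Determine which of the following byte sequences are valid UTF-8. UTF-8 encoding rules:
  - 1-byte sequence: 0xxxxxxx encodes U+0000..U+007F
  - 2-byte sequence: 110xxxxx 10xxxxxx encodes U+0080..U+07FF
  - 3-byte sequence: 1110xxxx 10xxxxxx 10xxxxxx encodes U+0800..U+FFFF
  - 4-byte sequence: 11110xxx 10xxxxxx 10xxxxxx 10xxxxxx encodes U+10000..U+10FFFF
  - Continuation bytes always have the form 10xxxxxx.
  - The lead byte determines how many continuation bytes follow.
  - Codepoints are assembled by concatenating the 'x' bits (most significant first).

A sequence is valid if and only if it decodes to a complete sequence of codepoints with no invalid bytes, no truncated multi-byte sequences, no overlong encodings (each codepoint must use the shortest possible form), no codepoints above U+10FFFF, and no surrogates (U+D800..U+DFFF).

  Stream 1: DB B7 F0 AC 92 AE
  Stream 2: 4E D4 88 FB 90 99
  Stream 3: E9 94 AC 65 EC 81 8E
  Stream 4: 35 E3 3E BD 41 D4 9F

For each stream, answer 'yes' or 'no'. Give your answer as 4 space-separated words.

Answer: yes no yes no

Derivation:
Stream 1: decodes cleanly. VALID
Stream 2: error at byte offset 3. INVALID
Stream 3: decodes cleanly. VALID
Stream 4: error at byte offset 2. INVALID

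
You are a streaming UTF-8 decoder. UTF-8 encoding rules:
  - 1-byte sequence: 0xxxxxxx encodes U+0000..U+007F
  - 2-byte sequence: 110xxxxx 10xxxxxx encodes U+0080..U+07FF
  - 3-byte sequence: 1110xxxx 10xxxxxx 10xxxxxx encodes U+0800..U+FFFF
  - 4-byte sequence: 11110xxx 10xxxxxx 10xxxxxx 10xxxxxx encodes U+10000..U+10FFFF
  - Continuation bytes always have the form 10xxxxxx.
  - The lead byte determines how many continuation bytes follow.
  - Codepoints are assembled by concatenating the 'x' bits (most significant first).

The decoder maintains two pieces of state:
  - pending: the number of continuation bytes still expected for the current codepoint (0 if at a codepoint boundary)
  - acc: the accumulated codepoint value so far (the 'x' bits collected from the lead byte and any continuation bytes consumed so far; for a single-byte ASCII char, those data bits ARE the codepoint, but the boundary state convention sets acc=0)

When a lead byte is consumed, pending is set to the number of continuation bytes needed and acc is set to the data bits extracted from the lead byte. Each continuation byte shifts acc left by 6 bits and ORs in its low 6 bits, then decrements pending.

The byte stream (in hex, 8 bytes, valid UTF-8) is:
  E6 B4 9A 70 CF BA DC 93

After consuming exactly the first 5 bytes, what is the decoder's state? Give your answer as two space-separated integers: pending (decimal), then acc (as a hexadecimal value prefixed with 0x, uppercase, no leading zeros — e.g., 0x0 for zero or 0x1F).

Answer: 1 0xF

Derivation:
Byte[0]=E6: 3-byte lead. pending=2, acc=0x6
Byte[1]=B4: continuation. acc=(acc<<6)|0x34=0x1B4, pending=1
Byte[2]=9A: continuation. acc=(acc<<6)|0x1A=0x6D1A, pending=0
Byte[3]=70: 1-byte. pending=0, acc=0x0
Byte[4]=CF: 2-byte lead. pending=1, acc=0xF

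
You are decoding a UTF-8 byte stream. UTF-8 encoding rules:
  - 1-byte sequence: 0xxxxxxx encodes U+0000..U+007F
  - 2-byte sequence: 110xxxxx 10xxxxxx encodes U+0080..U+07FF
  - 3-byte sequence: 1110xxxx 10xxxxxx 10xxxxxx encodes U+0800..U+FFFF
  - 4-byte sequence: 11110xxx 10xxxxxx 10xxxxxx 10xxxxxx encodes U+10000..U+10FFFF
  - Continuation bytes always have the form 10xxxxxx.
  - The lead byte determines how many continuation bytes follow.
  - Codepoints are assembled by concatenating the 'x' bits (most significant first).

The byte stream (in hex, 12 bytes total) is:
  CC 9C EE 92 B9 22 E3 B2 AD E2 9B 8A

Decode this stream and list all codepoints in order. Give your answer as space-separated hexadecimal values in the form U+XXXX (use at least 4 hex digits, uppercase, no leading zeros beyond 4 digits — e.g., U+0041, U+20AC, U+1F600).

Byte[0]=CC: 2-byte lead, need 1 cont bytes. acc=0xC
Byte[1]=9C: continuation. acc=(acc<<6)|0x1C=0x31C
Completed: cp=U+031C (starts at byte 0)
Byte[2]=EE: 3-byte lead, need 2 cont bytes. acc=0xE
Byte[3]=92: continuation. acc=(acc<<6)|0x12=0x392
Byte[4]=B9: continuation. acc=(acc<<6)|0x39=0xE4B9
Completed: cp=U+E4B9 (starts at byte 2)
Byte[5]=22: 1-byte ASCII. cp=U+0022
Byte[6]=E3: 3-byte lead, need 2 cont bytes. acc=0x3
Byte[7]=B2: continuation. acc=(acc<<6)|0x32=0xF2
Byte[8]=AD: continuation. acc=(acc<<6)|0x2D=0x3CAD
Completed: cp=U+3CAD (starts at byte 6)
Byte[9]=E2: 3-byte lead, need 2 cont bytes. acc=0x2
Byte[10]=9B: continuation. acc=(acc<<6)|0x1B=0x9B
Byte[11]=8A: continuation. acc=(acc<<6)|0x0A=0x26CA
Completed: cp=U+26CA (starts at byte 9)

Answer: U+031C U+E4B9 U+0022 U+3CAD U+26CA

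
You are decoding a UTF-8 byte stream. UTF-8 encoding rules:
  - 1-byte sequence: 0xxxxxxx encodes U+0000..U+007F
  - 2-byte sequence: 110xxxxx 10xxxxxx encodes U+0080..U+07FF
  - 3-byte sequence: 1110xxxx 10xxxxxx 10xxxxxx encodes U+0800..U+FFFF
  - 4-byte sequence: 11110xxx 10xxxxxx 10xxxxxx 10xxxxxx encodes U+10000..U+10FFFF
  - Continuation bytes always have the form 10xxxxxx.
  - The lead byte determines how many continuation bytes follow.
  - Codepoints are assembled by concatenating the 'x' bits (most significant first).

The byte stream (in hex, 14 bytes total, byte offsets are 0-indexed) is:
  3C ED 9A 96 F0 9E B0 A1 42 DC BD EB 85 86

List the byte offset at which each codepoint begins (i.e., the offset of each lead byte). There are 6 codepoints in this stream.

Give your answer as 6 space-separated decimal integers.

Byte[0]=3C: 1-byte ASCII. cp=U+003C
Byte[1]=ED: 3-byte lead, need 2 cont bytes. acc=0xD
Byte[2]=9A: continuation. acc=(acc<<6)|0x1A=0x35A
Byte[3]=96: continuation. acc=(acc<<6)|0x16=0xD696
Completed: cp=U+D696 (starts at byte 1)
Byte[4]=F0: 4-byte lead, need 3 cont bytes. acc=0x0
Byte[5]=9E: continuation. acc=(acc<<6)|0x1E=0x1E
Byte[6]=B0: continuation. acc=(acc<<6)|0x30=0x7B0
Byte[7]=A1: continuation. acc=(acc<<6)|0x21=0x1EC21
Completed: cp=U+1EC21 (starts at byte 4)
Byte[8]=42: 1-byte ASCII. cp=U+0042
Byte[9]=DC: 2-byte lead, need 1 cont bytes. acc=0x1C
Byte[10]=BD: continuation. acc=(acc<<6)|0x3D=0x73D
Completed: cp=U+073D (starts at byte 9)
Byte[11]=EB: 3-byte lead, need 2 cont bytes. acc=0xB
Byte[12]=85: continuation. acc=(acc<<6)|0x05=0x2C5
Byte[13]=86: continuation. acc=(acc<<6)|0x06=0xB146
Completed: cp=U+B146 (starts at byte 11)

Answer: 0 1 4 8 9 11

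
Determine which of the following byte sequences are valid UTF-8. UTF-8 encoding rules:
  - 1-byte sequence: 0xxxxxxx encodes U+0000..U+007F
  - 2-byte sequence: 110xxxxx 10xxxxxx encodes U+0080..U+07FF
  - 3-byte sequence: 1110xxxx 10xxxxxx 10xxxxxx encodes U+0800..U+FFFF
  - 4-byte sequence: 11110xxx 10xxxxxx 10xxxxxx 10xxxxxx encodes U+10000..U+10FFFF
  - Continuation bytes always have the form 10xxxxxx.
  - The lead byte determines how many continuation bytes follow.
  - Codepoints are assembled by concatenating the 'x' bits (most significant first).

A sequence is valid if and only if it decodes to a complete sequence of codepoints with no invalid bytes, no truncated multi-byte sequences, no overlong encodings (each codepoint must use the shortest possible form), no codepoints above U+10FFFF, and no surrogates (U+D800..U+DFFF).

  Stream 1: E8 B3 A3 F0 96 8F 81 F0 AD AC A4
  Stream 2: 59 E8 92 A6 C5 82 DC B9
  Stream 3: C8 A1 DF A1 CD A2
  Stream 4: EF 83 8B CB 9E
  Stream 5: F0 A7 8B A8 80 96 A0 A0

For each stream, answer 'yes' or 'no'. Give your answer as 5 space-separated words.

Answer: yes yes yes yes no

Derivation:
Stream 1: decodes cleanly. VALID
Stream 2: decodes cleanly. VALID
Stream 3: decodes cleanly. VALID
Stream 4: decodes cleanly. VALID
Stream 5: error at byte offset 4. INVALID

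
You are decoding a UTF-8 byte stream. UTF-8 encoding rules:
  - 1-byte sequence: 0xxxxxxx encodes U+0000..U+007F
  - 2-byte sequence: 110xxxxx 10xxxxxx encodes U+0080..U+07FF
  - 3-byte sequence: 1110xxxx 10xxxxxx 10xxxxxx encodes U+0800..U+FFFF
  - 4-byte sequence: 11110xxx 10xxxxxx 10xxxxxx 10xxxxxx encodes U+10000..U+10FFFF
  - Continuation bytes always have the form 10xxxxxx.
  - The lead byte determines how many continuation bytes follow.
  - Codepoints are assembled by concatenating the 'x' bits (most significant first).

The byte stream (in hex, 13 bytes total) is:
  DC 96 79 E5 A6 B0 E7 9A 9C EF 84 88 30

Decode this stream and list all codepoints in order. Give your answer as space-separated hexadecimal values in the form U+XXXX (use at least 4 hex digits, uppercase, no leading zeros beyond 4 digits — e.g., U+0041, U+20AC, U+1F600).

Byte[0]=DC: 2-byte lead, need 1 cont bytes. acc=0x1C
Byte[1]=96: continuation. acc=(acc<<6)|0x16=0x716
Completed: cp=U+0716 (starts at byte 0)
Byte[2]=79: 1-byte ASCII. cp=U+0079
Byte[3]=E5: 3-byte lead, need 2 cont bytes. acc=0x5
Byte[4]=A6: continuation. acc=(acc<<6)|0x26=0x166
Byte[5]=B0: continuation. acc=(acc<<6)|0x30=0x59B0
Completed: cp=U+59B0 (starts at byte 3)
Byte[6]=E7: 3-byte lead, need 2 cont bytes. acc=0x7
Byte[7]=9A: continuation. acc=(acc<<6)|0x1A=0x1DA
Byte[8]=9C: continuation. acc=(acc<<6)|0x1C=0x769C
Completed: cp=U+769C (starts at byte 6)
Byte[9]=EF: 3-byte lead, need 2 cont bytes. acc=0xF
Byte[10]=84: continuation. acc=(acc<<6)|0x04=0x3C4
Byte[11]=88: continuation. acc=(acc<<6)|0x08=0xF108
Completed: cp=U+F108 (starts at byte 9)
Byte[12]=30: 1-byte ASCII. cp=U+0030

Answer: U+0716 U+0079 U+59B0 U+769C U+F108 U+0030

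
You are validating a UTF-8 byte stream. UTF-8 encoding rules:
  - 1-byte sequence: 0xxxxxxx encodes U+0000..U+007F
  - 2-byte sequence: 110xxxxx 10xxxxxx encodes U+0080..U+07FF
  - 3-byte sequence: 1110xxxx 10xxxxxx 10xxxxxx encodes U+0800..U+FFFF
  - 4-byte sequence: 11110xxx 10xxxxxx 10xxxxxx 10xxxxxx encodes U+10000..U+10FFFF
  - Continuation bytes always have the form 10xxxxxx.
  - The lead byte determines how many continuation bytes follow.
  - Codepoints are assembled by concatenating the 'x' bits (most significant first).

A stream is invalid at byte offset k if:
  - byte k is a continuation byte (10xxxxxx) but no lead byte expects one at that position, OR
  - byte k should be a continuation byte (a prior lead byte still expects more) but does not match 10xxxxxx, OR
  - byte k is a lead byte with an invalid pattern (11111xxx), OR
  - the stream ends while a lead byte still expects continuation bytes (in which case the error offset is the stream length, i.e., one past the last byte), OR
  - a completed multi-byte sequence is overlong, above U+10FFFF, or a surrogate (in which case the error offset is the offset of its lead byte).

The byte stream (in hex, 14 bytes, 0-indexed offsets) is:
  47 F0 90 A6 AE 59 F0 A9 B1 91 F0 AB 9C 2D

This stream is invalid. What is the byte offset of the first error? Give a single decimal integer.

Answer: 13

Derivation:
Byte[0]=47: 1-byte ASCII. cp=U+0047
Byte[1]=F0: 4-byte lead, need 3 cont bytes. acc=0x0
Byte[2]=90: continuation. acc=(acc<<6)|0x10=0x10
Byte[3]=A6: continuation. acc=(acc<<6)|0x26=0x426
Byte[4]=AE: continuation. acc=(acc<<6)|0x2E=0x109AE
Completed: cp=U+109AE (starts at byte 1)
Byte[5]=59: 1-byte ASCII. cp=U+0059
Byte[6]=F0: 4-byte lead, need 3 cont bytes. acc=0x0
Byte[7]=A9: continuation. acc=(acc<<6)|0x29=0x29
Byte[8]=B1: continuation. acc=(acc<<6)|0x31=0xA71
Byte[9]=91: continuation. acc=(acc<<6)|0x11=0x29C51
Completed: cp=U+29C51 (starts at byte 6)
Byte[10]=F0: 4-byte lead, need 3 cont bytes. acc=0x0
Byte[11]=AB: continuation. acc=(acc<<6)|0x2B=0x2B
Byte[12]=9C: continuation. acc=(acc<<6)|0x1C=0xADC
Byte[13]=2D: expected 10xxxxxx continuation. INVALID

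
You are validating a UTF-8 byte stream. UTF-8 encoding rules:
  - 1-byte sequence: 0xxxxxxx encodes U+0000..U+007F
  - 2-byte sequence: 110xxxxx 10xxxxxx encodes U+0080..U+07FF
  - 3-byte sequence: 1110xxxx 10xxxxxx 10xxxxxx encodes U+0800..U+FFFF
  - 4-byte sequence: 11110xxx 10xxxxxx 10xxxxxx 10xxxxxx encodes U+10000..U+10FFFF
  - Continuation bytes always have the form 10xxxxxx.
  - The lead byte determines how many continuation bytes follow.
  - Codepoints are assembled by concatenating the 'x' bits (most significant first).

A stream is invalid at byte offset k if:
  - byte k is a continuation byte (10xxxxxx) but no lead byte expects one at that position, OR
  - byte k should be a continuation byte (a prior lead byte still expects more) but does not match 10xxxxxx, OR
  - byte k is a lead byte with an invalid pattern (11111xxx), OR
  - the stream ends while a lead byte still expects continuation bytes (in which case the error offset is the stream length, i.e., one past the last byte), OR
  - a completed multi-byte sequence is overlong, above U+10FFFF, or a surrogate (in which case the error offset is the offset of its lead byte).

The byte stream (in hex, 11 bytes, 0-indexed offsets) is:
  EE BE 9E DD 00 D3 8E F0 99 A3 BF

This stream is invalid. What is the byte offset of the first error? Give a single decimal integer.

Answer: 4

Derivation:
Byte[0]=EE: 3-byte lead, need 2 cont bytes. acc=0xE
Byte[1]=BE: continuation. acc=(acc<<6)|0x3E=0x3BE
Byte[2]=9E: continuation. acc=(acc<<6)|0x1E=0xEF9E
Completed: cp=U+EF9E (starts at byte 0)
Byte[3]=DD: 2-byte lead, need 1 cont bytes. acc=0x1D
Byte[4]=00: expected 10xxxxxx continuation. INVALID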